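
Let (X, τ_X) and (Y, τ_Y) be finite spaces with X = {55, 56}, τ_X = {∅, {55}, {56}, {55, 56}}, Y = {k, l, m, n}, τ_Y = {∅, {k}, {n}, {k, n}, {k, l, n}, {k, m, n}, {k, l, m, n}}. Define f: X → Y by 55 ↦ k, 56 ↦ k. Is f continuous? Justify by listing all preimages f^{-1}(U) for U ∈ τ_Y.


f IS continuous.

Compute f^{-1}(U) for each U ∈ τ_Y:
  U = ∅: f^{-1}(U) = ∅ ∈ τ_X ✓.
  U = {k}: f^{-1}(U) = {55, 56} ∈ τ_X ✓.
  U = {n}: f^{-1}(U) = ∅ ∈ τ_X ✓.
  U = {k, n}: f^{-1}(U) = {55, 56} ∈ τ_X ✓.
  U = {k, l, n}: f^{-1}(U) = {55, 56} ∈ τ_X ✓.
  U = {k, m, n}: f^{-1}(U) = {55, 56} ∈ τ_X ✓.
  U = {k, l, m, n}: f^{-1}(U) = {55, 56} ∈ τ_X ✓.
Every preimage lies in τ_X, so f IS continuous.


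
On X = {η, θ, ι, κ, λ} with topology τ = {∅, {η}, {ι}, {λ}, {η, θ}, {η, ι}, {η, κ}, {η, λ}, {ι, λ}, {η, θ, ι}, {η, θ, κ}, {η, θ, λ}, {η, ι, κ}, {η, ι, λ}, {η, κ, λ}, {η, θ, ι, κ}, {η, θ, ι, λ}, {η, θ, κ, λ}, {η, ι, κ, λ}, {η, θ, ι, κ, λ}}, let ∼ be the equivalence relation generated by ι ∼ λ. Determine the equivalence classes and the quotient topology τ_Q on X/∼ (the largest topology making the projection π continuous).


X/∼ = {[η], [θ], [ι=λ], [κ]}; |τ_Q| = 10.

Equivalence classes: [η], [θ], [ι=λ], [κ].
Quotient map π: X → X/∼ sends η ↦ [η], θ ↦ [θ], ι ↦ [ι=λ], κ ↦ [κ], λ ↦ [ι=λ].
For each subset V ⊆ X/∼, compute π^{-1}(V) ⊆ X and check whether π^{-1}(V) ∈ τ. V is open in τ_Q iff π^{-1}(V) ∈ τ.
  V = {}: π^{-1}(V) = ∅ ∈ τ ✓.
  V = {[η]}: π^{-1}(V) = {η} ∈ τ ✓.
  V = {[θ]}: π^{-1}(V) = {θ} ∉ τ ✗.
  V = {[η], [θ]}: π^{-1}(V) = {η, θ} ∈ τ ✓.
  V = {[ι=λ]}: π^{-1}(V) = {ι, λ} ∈ τ ✓.
  V = {[η], [ι=λ]}: π^{-1}(V) = {η, ι, λ} ∈ τ ✓.
  V = {[θ], [ι=λ]}: π^{-1}(V) = {θ, ι, λ} ∉ τ ✗.
  V = {[η], [θ], [ι=λ]}: π^{-1}(V) = {η, θ, ι, λ} ∈ τ ✓.
  V = {[κ]}: π^{-1}(V) = {κ} ∉ τ ✗.
  V = {[η], [κ]}: π^{-1}(V) = {η, κ} ∈ τ ✓.
  V = {[θ], [κ]}: π^{-1}(V) = {θ, κ} ∉ τ ✗.
  V = {[η], [θ], [κ]}: π^{-1}(V) = {η, θ, κ} ∈ τ ✓.
  V = {[ι=λ], [κ]}: π^{-1}(V) = {ι, κ, λ} ∉ τ ✗.
  V = {[η], [ι=λ], [κ]}: π^{-1}(V) = {η, ι, κ, λ} ∈ τ ✓.
  V = {[θ], [ι=λ], [κ]}: π^{-1}(V) = {θ, ι, κ, λ} ∉ τ ✗.
  V = {[η], [θ], [ι=λ], [κ]}: π^{-1}(V) = {η, θ, ι, κ, λ} ∈ τ ✓.
Open sets in the quotient: τ_Q = {{}, {[η]}, {[η], [θ]}, {[ι=λ]}, {[η], [ι=λ]}, {[η], [θ], [ι=λ]}, {[η], [κ]}, {[η], [θ], [κ]}, {[η], [ι=λ], [κ]}, {[η], [θ], [ι=λ], [κ]}} (10 elements).


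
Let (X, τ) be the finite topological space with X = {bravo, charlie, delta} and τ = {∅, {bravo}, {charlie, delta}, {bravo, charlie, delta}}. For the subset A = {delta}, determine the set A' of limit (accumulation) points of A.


A' = {charlie}

For each x ∈ X, list the open sets U ∈ τ with x ∈ U, then check whether U ∩ (A ∖ {x}) ≠ ∅ for every such U.
  x = bravo: open {bravo} ∋ x has {bravo} ∩ (A ∖ {bravo}) = ∅, so x is NOT a limit point.
  x = charlie: opens ∋ x are {charlie, delta}, {bravo, charlie, delta}; each meets A ∖ {charlie}, so x IS a limit point.
  x = delta: open {charlie, delta} ∋ x has {charlie, delta} ∩ (A ∖ {delta}) = ∅, so x is NOT a limit point.
Collecting: A' = {charlie}.


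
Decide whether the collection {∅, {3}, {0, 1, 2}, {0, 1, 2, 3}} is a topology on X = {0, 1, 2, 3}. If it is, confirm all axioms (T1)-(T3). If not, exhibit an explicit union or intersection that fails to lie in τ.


τ IS a topology on X.

Axiom (T1): ∅ ∈ τ? Yes; X ∈ τ? Yes.
Axiom (T2/T3): check pairwise unions and intersections of members of τ.
All pairwise intersections and unions checked — each lies in τ. Therefore τ satisfies (T1), (T2), (T3): it IS a topology on X.


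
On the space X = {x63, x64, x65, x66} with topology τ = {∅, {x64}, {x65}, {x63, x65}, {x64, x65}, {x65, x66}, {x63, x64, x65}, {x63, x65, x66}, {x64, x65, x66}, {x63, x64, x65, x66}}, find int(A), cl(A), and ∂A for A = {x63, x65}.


int(A) = {x63, x65}, cl(A) = {x63, x65, x66}, ∂A = {x66}.

Closed sets in (X, τ) are complements of opens:
  closed(X, τ) = {∅, {x63}, {x64}, {x66}, {x63, x64}, {x63, x66}, {x64, x66}, {x63, x64, x66}, {x63, x65, x66}, {x63, x64, x65, x66}}.
int(A) = ⋃ {U ∈ τ : U ⊆ A}. Opens contained in A: ∅, {x65}, {x63, x65}.
Taking the union of these: int(A) = {x63, x65}.
cl(A) = ⋂ {C closed : A ⊆ C}. Closed sets containing A: {x63, x65, x66}, {x63, x64, x65, x66}.
Intersecting these: cl(A) = {x63, x65, x66}.
∂A = cl(A) ∖ int(A) = {x63, x65, x66} ∖ {x63, x65} = {x66}.


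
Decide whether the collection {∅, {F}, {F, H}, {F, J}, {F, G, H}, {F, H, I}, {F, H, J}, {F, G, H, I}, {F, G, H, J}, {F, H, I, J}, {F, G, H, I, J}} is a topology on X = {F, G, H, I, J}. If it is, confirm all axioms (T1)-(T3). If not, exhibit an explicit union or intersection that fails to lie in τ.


τ IS a topology on X.

Axiom (T1): ∅ ∈ τ? Yes; X ∈ τ? Yes.
Axiom (T2/T3): check pairwise unions and intersections of members of τ.
All pairwise intersections and unions checked — each lies in τ. Therefore τ satisfies (T1), (T2), (T3): it IS a topology on X.


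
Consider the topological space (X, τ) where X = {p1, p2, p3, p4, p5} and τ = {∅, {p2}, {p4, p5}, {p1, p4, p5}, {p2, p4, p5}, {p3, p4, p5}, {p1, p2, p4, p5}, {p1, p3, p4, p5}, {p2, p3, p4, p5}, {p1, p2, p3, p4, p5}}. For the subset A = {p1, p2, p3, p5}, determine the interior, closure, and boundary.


int(A) = {p2}, cl(A) = {p1, p2, p3, p4, p5}, ∂A = {p1, p3, p4, p5}.

Closed sets in (X, τ) are complements of opens:
  closed(X, τ) = {∅, {p1}, {p2}, {p3}, {p1, p2}, {p1, p3}, {p2, p3}, {p1, p2, p3}, {p1, p3, p4, p5}, {p1, p2, p3, p4, p5}}.
int(A) = ⋃ {U ∈ τ : U ⊆ A}. Opens contained in A: ∅, {p2}.
Taking the union of these: int(A) = {p2}.
cl(A) = ⋂ {C closed : A ⊆ C}. Closed sets containing A: {p1, p2, p3, p4, p5}.
Intersecting these: cl(A) = {p1, p2, p3, p4, p5}.
∂A = cl(A) ∖ int(A) = {p1, p2, p3, p4, p5} ∖ {p2} = {p1, p3, p4, p5}.


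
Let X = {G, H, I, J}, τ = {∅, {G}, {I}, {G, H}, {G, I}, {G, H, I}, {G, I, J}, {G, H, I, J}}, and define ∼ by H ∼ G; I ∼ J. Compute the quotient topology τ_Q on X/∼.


X/∼ = {[G=H], [I=J]}; |τ_Q| = 3.

Equivalence classes: [G=H], [I=J].
Quotient map π: X → X/∼ sends G ↦ [G=H], H ↦ [G=H], I ↦ [I=J], J ↦ [I=J].
For each subset V ⊆ X/∼, compute π^{-1}(V) ⊆ X and check whether π^{-1}(V) ∈ τ. V is open in τ_Q iff π^{-1}(V) ∈ τ.
  V = {}: π^{-1}(V) = ∅ ∈ τ ✓.
  V = {[G=H]}: π^{-1}(V) = {G, H} ∈ τ ✓.
  V = {[I=J]}: π^{-1}(V) = {I, J} ∉ τ ✗.
  V = {[G=H], [I=J]}: π^{-1}(V) = {G, H, I, J} ∈ τ ✓.
Open sets in the quotient: τ_Q = {{}, {[G=H]}, {[G=H], [I=J]}} (3 elements).


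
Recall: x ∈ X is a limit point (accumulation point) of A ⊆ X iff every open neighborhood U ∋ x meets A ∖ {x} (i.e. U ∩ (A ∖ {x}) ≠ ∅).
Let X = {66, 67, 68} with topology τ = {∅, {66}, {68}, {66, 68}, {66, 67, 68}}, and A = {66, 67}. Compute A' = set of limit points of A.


A' = {67}

For each x ∈ X, list the open sets U ∈ τ with x ∈ U, then check whether U ∩ (A ∖ {x}) ≠ ∅ for every such U.
  x = 66: open {66} ∋ x has {66} ∩ (A ∖ {66}) = ∅, so x is NOT a limit point.
  x = 67: opens ∋ x are {66, 67, 68}; each meets A ∖ {67}, so x IS a limit point.
  x = 68: open {68} ∋ x has {68} ∩ (A ∖ {68}) = ∅, so x is NOT a limit point.
Collecting: A' = {67}.


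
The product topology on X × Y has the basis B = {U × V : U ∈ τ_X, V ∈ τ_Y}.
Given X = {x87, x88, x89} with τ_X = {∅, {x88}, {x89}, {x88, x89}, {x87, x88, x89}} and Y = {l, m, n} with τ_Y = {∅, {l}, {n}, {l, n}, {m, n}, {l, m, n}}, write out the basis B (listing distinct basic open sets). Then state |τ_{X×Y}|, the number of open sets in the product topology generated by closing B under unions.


Basis B = {∅ × ∅, {x88} × {l}, {x88} × {n}, {x89} × {l}, {x89} × {n}, {x88} × {l, n}, {x88, x89} × {l}, {x88} × {m, n}, {x88, x89} × {n}, {x89} × {l, n}, {x89} × {m, n}, {x87, x88, x89} × {l}, {x87, x88, x89} × {n}, {x88} × {l, m, n}, {x89} × {l, m, n}, {x88, x89} × {l, n}, {x88, x89} × {m, n}, {x87, x88, x89} × {l, n}, {x87, x88, x89} × {m, n}, {x88, x89} × {l, m, n}, {x87, x88, x89} × {l, m, n}}; |τ_{X×Y}| = 70.

Enumerate products U × V with U ∈ τ_X, V ∈ τ_Y (deduplicated):
  ∅ × ∅ = {} (∅)
  {x88} × {l} = {(x88,l)}
  {x88} × {n} = {(x88,n)}
  {x89} × {l} = {(x89,l)}
  {x89} × {n} = {(x89,n)}
  {x88} × {l, n} = {(x88,l), (x88,n)}
  {x88, x89} × {l} = {(x88,l), (x89,l)}
  {x88} × {m, n} = {(x88,m), (x88,n)}
  {x88, x89} × {n} = {(x88,n), (x89,n)}
  {x89} × {l, n} = {(x89,l), (x89,n)}
  {x89} × {m, n} = {(x89,m), (x89,n)}
  {x87, x88, x89} × {l} = {(x87,l), (x88,l), (x89,l)}
  {x87, x88, x89} × {n} = {(x87,n), (x88,n), (x89,n)}
  {x88} × {l, m, n} = {(x88,l), (x88,m), (x88,n)}
  {x89} × {l, m, n} = {(x89,l), (x89,m), (x89,n)}
  {x88, x89} × {l, n} = {(x88,l), (x88,n), (x89,l), (x89,n)}
  {x88, x89} × {m, n} = {(x88,m), (x88,n), (x89,m), (x89,n)}
  {x87, x88, x89} × {l, n} = {(x87,l), (x87,n), (x88,l), (x88,n), (x89,l), (x89,n)}
  {x87, x88, x89} × {m, n} = {(x87,m), (x87,n), (x88,m), (x88,n), (x89,m), (x89,n)}
  {x88, x89} × {l, m, n} = {(x88,l), (x88,m), (x88,n), (x89,l), (x89,m), (x89,n)}
  {x87, x88, x89} × {l, m, n} = {(x87,l), (x87,m), (x87,n), (x88,l), (x88,m), (x88,n), (x89,l), (x89,m), (x89,n)}
These 21 distinct sets form the basis B.
Close under arbitrary unions to get τ_{X×Y}; counting gives |τ_{X×Y}| = 70.


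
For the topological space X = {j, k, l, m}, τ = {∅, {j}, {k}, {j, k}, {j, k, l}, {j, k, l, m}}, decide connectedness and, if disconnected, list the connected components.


(X, τ) is connected.

Find clopen sets (U ∈ τ with X ∖ U ∈ τ):
  U = ∅, X ∖ U = {j, k, l, m} — both open, so U is clopen.
  U = {j, k, l, m}, X ∖ U = ∅ — both open, so U is clopen.
Only trivial clopens (∅ and X) exist, so (X, τ) is connected.
Compute connected components by grouping points that agree on all clopens:
  component: {j, k, l, m}


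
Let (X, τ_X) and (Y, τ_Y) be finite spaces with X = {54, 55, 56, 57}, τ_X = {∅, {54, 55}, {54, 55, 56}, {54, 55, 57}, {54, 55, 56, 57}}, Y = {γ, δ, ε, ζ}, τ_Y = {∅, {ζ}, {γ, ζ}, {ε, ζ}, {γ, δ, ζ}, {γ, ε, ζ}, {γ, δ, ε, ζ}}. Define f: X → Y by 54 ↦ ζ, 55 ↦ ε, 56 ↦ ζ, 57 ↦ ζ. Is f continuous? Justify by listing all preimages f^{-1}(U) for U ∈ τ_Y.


f is NOT continuous.

Compute f^{-1}(U) for each U ∈ τ_Y:
  U = ∅: f^{-1}(U) = ∅ ∈ τ_X ✓.
  U = {ζ}: f^{-1}(U) = {54, 56, 57} ∉ τ_X ✗.
  U = {γ, ζ}: f^{-1}(U) = {54, 56, 57} ∉ τ_X ✗.
  U = {ε, ζ}: f^{-1}(U) = {54, 55, 56, 57} ∈ τ_X ✓.
  U = {γ, δ, ζ}: f^{-1}(U) = {54, 56, 57} ∉ τ_X ✗.
  U = {γ, ε, ζ}: f^{-1}(U) = {54, 55, 56, 57} ∈ τ_X ✓.
  U = {γ, δ, ε, ζ}: f^{-1}(U) = {54, 55, 56, 57} ∈ τ_X ✓.
Found U = {ζ} with f^{-1}(U) = {54, 56, 57} not in τ_X. Therefore f is NOT continuous.


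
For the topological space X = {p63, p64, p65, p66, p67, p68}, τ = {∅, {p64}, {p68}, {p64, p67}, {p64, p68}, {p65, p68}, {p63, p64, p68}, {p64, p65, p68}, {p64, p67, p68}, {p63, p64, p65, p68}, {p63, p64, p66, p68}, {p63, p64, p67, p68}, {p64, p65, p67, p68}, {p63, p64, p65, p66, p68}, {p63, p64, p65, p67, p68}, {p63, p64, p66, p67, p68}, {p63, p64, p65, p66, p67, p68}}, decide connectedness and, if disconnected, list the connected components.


(X, τ) is connected.

Find clopen sets (U ∈ τ with X ∖ U ∈ τ):
  U = ∅, X ∖ U = {p63, p64, p65, p66, p67, p68} — both open, so U is clopen.
  U = {p63, p64, p65, p66, p67, p68}, X ∖ U = ∅ — both open, so U is clopen.
Only trivial clopens (∅ and X) exist, so (X, τ) is connected.
Compute connected components by grouping points that agree on all clopens:
  component: {p63, p64, p65, p66, p67, p68}


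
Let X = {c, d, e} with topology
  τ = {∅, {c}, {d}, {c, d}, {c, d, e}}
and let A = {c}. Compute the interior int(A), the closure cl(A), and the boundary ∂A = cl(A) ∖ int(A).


int(A) = {c}, cl(A) = {c, e}, ∂A = {e}.

Closed sets in (X, τ) are complements of opens:
  closed(X, τ) = {∅, {e}, {c, e}, {d, e}, {c, d, e}}.
int(A) = ⋃ {U ∈ τ : U ⊆ A}. Opens contained in A: ∅, {c}.
Taking the union of these: int(A) = {c}.
cl(A) = ⋂ {C closed : A ⊆ C}. Closed sets containing A: {c, e}, {c, d, e}.
Intersecting these: cl(A) = {c, e}.
∂A = cl(A) ∖ int(A) = {c, e} ∖ {c} = {e}.


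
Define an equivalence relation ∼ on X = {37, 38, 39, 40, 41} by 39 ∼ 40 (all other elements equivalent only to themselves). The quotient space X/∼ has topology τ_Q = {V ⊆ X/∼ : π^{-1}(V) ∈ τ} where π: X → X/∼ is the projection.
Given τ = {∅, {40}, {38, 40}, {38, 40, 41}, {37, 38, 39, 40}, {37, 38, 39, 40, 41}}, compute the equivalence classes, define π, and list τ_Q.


X/∼ = {[37], [38], [39=40], [41]}; |τ_Q| = 3.

Equivalence classes: [37], [38], [39=40], [41].
Quotient map π: X → X/∼ sends 37 ↦ [37], 38 ↦ [38], 39 ↦ [39=40], 40 ↦ [39=40], 41 ↦ [41].
For each subset V ⊆ X/∼, compute π^{-1}(V) ⊆ X and check whether π^{-1}(V) ∈ τ. V is open in τ_Q iff π^{-1}(V) ∈ τ.
  V = {}: π^{-1}(V) = ∅ ∈ τ ✓.
  V = {[37]}: π^{-1}(V) = {37} ∉ τ ✗.
  V = {[38]}: π^{-1}(V) = {38} ∉ τ ✗.
  V = {[37], [38]}: π^{-1}(V) = {37, 38} ∉ τ ✗.
  V = {[39=40]}: π^{-1}(V) = {39, 40} ∉ τ ✗.
  V = {[37], [39=40]}: π^{-1}(V) = {37, 39, 40} ∉ τ ✗.
  V = {[38], [39=40]}: π^{-1}(V) = {38, 39, 40} ∉ τ ✗.
  V = {[37], [38], [39=40]}: π^{-1}(V) = {37, 38, 39, 40} ∈ τ ✓.
  V = {[41]}: π^{-1}(V) = {41} ∉ τ ✗.
  V = {[37], [41]}: π^{-1}(V) = {37, 41} ∉ τ ✗.
  V = {[38], [41]}: π^{-1}(V) = {38, 41} ∉ τ ✗.
  V = {[37], [38], [41]}: π^{-1}(V) = {37, 38, 41} ∉ τ ✗.
  V = {[39=40], [41]}: π^{-1}(V) = {39, 40, 41} ∉ τ ✗.
  V = {[37], [39=40], [41]}: π^{-1}(V) = {37, 39, 40, 41} ∉ τ ✗.
  V = {[38], [39=40], [41]}: π^{-1}(V) = {38, 39, 40, 41} ∉ τ ✗.
  V = {[37], [38], [39=40], [41]}: π^{-1}(V) = {37, 38, 39, 40, 41} ∈ τ ✓.
Open sets in the quotient: τ_Q = {{}, {[37], [38], [39=40]}, {[37], [38], [39=40], [41]}} (3 elements).


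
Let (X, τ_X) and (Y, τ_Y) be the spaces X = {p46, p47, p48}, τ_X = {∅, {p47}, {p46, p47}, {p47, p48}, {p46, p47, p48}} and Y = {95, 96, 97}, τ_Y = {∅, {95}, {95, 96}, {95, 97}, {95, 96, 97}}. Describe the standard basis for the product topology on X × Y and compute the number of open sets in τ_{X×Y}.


Basis B = {∅ × ∅, {p47} × {95}, {p46, p47} × {95}, {p47} × {95, 96}, {p47} × {95, 97}, {p47, p48} × {95}, {p46, p47, p48} × {95}, {p47} × {95, 96, 97}, {p46, p47} × {95, 96}, {p46, p47} × {95, 97}, {p47, p48} × {95, 96}, {p47, p48} × {95, 97}, {p46, p47} × {95, 96, 97}, {p46, p47, p48} × {95, 96}, {p46, p47, p48} × {95, 97}, {p47, p48} × {95, 96, 97}, {p46, p47, p48} × {95, 96, 97}}; |τ_{X×Y}| = 48.

Enumerate products U × V with U ∈ τ_X, V ∈ τ_Y (deduplicated):
  ∅ × ∅ = {} (∅)
  {p47} × {95} = {(p47,95)}
  {p46, p47} × {95} = {(p46,95), (p47,95)}
  {p47} × {95, 96} = {(p47,95), (p47,96)}
  {p47} × {95, 97} = {(p47,95), (p47,97)}
  {p47, p48} × {95} = {(p47,95), (p48,95)}
  {p46, p47, p48} × {95} = {(p46,95), (p47,95), (p48,95)}
  {p47} × {95, 96, 97} = {(p47,95), (p47,96), (p47,97)}
  {p46, p47} × {95, 96} = {(p46,95), (p46,96), (p47,95), (p47,96)}
  {p46, p47} × {95, 97} = {(p46,95), (p46,97), (p47,95), (p47,97)}
  {p47, p48} × {95, 96} = {(p47,95), (p47,96), (p48,95), (p48,96)}
  {p47, p48} × {95, 97} = {(p47,95), (p47,97), (p48,95), (p48,97)}
  {p46, p47} × {95, 96, 97} = {(p46,95), (p46,96), (p46,97), (p47,95), (p47,96), (p47,97)}
  {p46, p47, p48} × {95, 96} = {(p46,95), (p46,96), (p47,95), (p47,96), (p48,95), (p48,96)}
  {p46, p47, p48} × {95, 97} = {(p46,95), (p46,97), (p47,95), (p47,97), (p48,95), (p48,97)}
  {p47, p48} × {95, 96, 97} = {(p47,95), (p47,96), (p47,97), (p48,95), (p48,96), (p48,97)}
  {p46, p47, p48} × {95, 96, 97} = {(p46,95), (p46,96), (p46,97), (p47,95), (p47,96), (p47,97), (p48,95), (p48,96), (p48,97)}
These 17 distinct sets form the basis B.
Close under arbitrary unions to get τ_{X×Y}; counting gives |τ_{X×Y}| = 48.


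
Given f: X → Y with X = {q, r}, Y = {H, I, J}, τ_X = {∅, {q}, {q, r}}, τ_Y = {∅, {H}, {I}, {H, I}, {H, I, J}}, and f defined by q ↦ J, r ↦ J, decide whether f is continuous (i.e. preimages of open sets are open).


f IS continuous.

Compute f^{-1}(U) for each U ∈ τ_Y:
  U = ∅: f^{-1}(U) = ∅ ∈ τ_X ✓.
  U = {H}: f^{-1}(U) = ∅ ∈ τ_X ✓.
  U = {I}: f^{-1}(U) = ∅ ∈ τ_X ✓.
  U = {H, I}: f^{-1}(U) = ∅ ∈ τ_X ✓.
  U = {H, I, J}: f^{-1}(U) = {q, r} ∈ τ_X ✓.
Every preimage lies in τ_X, so f IS continuous.


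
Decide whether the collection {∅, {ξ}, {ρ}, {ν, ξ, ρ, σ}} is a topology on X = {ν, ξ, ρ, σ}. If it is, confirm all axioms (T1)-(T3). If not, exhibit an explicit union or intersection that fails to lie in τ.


τ is NOT a topology on X.

Axiom (T1): ∅ ∈ τ? Yes; X ∈ τ? Yes.
Axiom (T2/T3): check pairwise unions and intersections of members of τ.
Counterexample for (T2): {ξ} ∪ {ρ} = {ξ, ρ} ∉ τ. Therefore τ is NOT a topology.


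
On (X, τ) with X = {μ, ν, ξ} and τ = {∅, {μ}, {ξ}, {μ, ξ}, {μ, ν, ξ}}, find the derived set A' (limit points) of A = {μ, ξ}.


A' = {ν}

For each x ∈ X, list the open sets U ∈ τ with x ∈ U, then check whether U ∩ (A ∖ {x}) ≠ ∅ for every such U.
  x = μ: open {μ} ∋ x has {μ} ∩ (A ∖ {μ}) = ∅, so x is NOT a limit point.
  x = ν: opens ∋ x are {μ, ν, ξ}; each meets A ∖ {ν}, so x IS a limit point.
  x = ξ: open {ξ} ∋ x has {ξ} ∩ (A ∖ {ξ}) = ∅, so x is NOT a limit point.
Collecting: A' = {ν}.


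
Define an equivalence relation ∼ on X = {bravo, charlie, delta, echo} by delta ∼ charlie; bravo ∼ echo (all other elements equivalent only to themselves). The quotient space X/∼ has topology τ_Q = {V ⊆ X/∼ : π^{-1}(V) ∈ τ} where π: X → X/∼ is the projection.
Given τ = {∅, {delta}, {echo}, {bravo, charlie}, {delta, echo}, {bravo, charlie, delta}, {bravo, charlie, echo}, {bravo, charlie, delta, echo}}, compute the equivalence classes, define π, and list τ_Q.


X/∼ = {[bravo=echo], [charlie=delta]}; |τ_Q| = 2.

Equivalence classes: [bravo=echo], [charlie=delta].
Quotient map π: X → X/∼ sends bravo ↦ [bravo=echo], charlie ↦ [charlie=delta], delta ↦ [charlie=delta], echo ↦ [bravo=echo].
For each subset V ⊆ X/∼, compute π^{-1}(V) ⊆ X and check whether π^{-1}(V) ∈ τ. V is open in τ_Q iff π^{-1}(V) ∈ τ.
  V = {}: π^{-1}(V) = ∅ ∈ τ ✓.
  V = {[bravo=echo]}: π^{-1}(V) = {bravo, echo} ∉ τ ✗.
  V = {[charlie=delta]}: π^{-1}(V) = {charlie, delta} ∉ τ ✗.
  V = {[bravo=echo], [charlie=delta]}: π^{-1}(V) = {bravo, charlie, delta, echo} ∈ τ ✓.
Open sets in the quotient: τ_Q = {{}, {[bravo=echo], [charlie=delta]}} (2 elements).


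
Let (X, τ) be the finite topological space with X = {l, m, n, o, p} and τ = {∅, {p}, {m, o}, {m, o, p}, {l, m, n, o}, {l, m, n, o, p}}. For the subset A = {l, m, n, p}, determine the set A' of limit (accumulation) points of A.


A' = {l, n, o}

For each x ∈ X, list the open sets U ∈ τ with x ∈ U, then check whether U ∩ (A ∖ {x}) ≠ ∅ for every such U.
  x = l: opens ∋ x are {l, m, n, o}, {l, m, n, o, p}; each meets A ∖ {l}, so x IS a limit point.
  x = m: open {m, o} ∋ x has {m, o} ∩ (A ∖ {m}) = ∅, so x is NOT a limit point.
  x = n: opens ∋ x are {l, m, n, o}, {l, m, n, o, p}; each meets A ∖ {n}, so x IS a limit point.
  x = o: opens ∋ x are {m, o}, {m, o, p}, {l, m, n, o}, {l, m, n, o, p}; each meets A ∖ {o}, so x IS a limit point.
  x = p: open {p} ∋ x has {p} ∩ (A ∖ {p}) = ∅, so x is NOT a limit point.
Collecting: A' = {l, n, o}.


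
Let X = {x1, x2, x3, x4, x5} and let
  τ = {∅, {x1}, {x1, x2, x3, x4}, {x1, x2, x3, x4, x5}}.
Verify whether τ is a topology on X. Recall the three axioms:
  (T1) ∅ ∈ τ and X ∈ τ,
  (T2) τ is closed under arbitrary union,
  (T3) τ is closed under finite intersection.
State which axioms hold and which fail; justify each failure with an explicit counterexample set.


τ IS a topology on X.

Axiom (T1): ∅ ∈ τ? Yes; X ∈ τ? Yes.
Axiom (T2/T3): check pairwise unions and intersections of members of τ.
All pairwise intersections and unions checked — each lies in τ. Therefore τ satisfies (T1), (T2), (T3): it IS a topology on X.


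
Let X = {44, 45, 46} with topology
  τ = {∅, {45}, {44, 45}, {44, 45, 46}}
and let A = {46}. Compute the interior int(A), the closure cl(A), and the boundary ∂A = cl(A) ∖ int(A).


int(A) = ∅, cl(A) = {46}, ∂A = {46}.

Closed sets in (X, τ) are complements of opens:
  closed(X, τ) = {∅, {46}, {44, 46}, {44, 45, 46}}.
int(A) = ⋃ {U ∈ τ : U ⊆ A}. Opens contained in A: ∅.
Taking the union of these: int(A) = ∅.
cl(A) = ⋂ {C closed : A ⊆ C}. Closed sets containing A: {46}, {44, 46}, {44, 45, 46}.
Intersecting these: cl(A) = {46}.
∂A = cl(A) ∖ int(A) = {46} ∖ ∅ = {46}.


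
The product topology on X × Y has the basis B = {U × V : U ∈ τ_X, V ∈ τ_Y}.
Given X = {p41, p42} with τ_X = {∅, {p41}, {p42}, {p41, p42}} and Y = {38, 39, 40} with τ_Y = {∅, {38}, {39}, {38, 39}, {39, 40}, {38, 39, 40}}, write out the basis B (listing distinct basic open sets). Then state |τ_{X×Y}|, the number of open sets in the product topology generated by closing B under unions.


Basis B = {∅ × ∅, {p41} × {38}, {p41} × {39}, {p42} × {38}, {p42} × {39}, {p41} × {38, 39}, {p41, p42} × {38}, {p41} × {39, 40}, {p41, p42} × {39}, {p42} × {38, 39}, {p42} × {39, 40}, {p41} × {38, 39, 40}, {p42} × {38, 39, 40}, {p41, p42} × {38, 39}, {p41, p42} × {39, 40}, {p41, p42} × {38, 39, 40}}; |τ_{X×Y}| = 36.

Enumerate products U × V with U ∈ τ_X, V ∈ τ_Y (deduplicated):
  ∅ × ∅ = {} (∅)
  {p41} × {38} = {(p41,38)}
  {p41} × {39} = {(p41,39)}
  {p42} × {38} = {(p42,38)}
  {p42} × {39} = {(p42,39)}
  {p41} × {38, 39} = {(p41,38), (p41,39)}
  {p41, p42} × {38} = {(p41,38), (p42,38)}
  {p41} × {39, 40} = {(p41,39), (p41,40)}
  {p41, p42} × {39} = {(p41,39), (p42,39)}
  {p42} × {38, 39} = {(p42,38), (p42,39)}
  {p42} × {39, 40} = {(p42,39), (p42,40)}
  {p41} × {38, 39, 40} = {(p41,38), (p41,39), (p41,40)}
  {p42} × {38, 39, 40} = {(p42,38), (p42,39), (p42,40)}
  {p41, p42} × {38, 39} = {(p41,38), (p41,39), (p42,38), (p42,39)}
  {p41, p42} × {39, 40} = {(p41,39), (p41,40), (p42,39), (p42,40)}
  {p41, p42} × {38, 39, 40} = {(p41,38), (p41,39), (p41,40), (p42,38), (p42,39), (p42,40)}
These 16 distinct sets form the basis B.
Close under arbitrary unions to get τ_{X×Y}; counting gives |τ_{X×Y}| = 36.


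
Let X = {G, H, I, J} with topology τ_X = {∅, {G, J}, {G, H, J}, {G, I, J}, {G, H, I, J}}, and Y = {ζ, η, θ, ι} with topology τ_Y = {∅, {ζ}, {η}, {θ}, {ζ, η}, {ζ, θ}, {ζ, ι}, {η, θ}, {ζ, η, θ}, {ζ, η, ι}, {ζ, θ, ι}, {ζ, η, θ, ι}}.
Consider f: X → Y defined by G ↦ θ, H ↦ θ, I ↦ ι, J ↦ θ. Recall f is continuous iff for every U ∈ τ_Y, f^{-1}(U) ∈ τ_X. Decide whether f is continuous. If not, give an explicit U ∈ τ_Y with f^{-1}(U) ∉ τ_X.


f is NOT continuous.

Compute f^{-1}(U) for each U ∈ τ_Y:
  U = ∅: f^{-1}(U) = ∅ ∈ τ_X ✓.
  U = {ζ}: f^{-1}(U) = ∅ ∈ τ_X ✓.
  U = {η}: f^{-1}(U) = ∅ ∈ τ_X ✓.
  U = {θ}: f^{-1}(U) = {G, H, J} ∈ τ_X ✓.
  U = {ζ, η}: f^{-1}(U) = ∅ ∈ τ_X ✓.
  U = {ζ, θ}: f^{-1}(U) = {G, H, J} ∈ τ_X ✓.
  U = {ζ, ι}: f^{-1}(U) = {I} ∉ τ_X ✗.
  U = {η, θ}: f^{-1}(U) = {G, H, J} ∈ τ_X ✓.
  U = {ζ, η, θ}: f^{-1}(U) = {G, H, J} ∈ τ_X ✓.
  U = {ζ, η, ι}: f^{-1}(U) = {I} ∉ τ_X ✗.
  U = {ζ, θ, ι}: f^{-1}(U) = {G, H, I, J} ∈ τ_X ✓.
  U = {ζ, η, θ, ι}: f^{-1}(U) = {G, H, I, J} ∈ τ_X ✓.
Found U = {ζ, ι} with f^{-1}(U) = {I} not in τ_X. Therefore f is NOT continuous.


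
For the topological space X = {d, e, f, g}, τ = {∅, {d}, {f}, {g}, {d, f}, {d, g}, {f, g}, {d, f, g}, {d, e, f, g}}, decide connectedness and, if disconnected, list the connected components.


(X, τ) is connected.

Find clopen sets (U ∈ τ with X ∖ U ∈ τ):
  U = ∅, X ∖ U = {d, e, f, g} — both open, so U is clopen.
  U = {d, e, f, g}, X ∖ U = ∅ — both open, so U is clopen.
Only trivial clopens (∅ and X) exist, so (X, τ) is connected.
Compute connected components by grouping points that agree on all clopens:
  component: {d, e, f, g}


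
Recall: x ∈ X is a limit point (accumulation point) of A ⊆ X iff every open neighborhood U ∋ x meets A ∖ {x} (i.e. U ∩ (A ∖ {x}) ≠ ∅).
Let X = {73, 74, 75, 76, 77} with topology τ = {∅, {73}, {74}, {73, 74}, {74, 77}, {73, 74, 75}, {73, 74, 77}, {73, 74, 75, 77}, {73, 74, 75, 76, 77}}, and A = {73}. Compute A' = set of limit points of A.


A' = {75, 76}

For each x ∈ X, list the open sets U ∈ τ with x ∈ U, then check whether U ∩ (A ∖ {x}) ≠ ∅ for every such U.
  x = 73: open {73} ∋ x has {73} ∩ (A ∖ {73}) = ∅, so x is NOT a limit point.
  x = 74: open {74} ∋ x has {74} ∩ (A ∖ {74}) = ∅, so x is NOT a limit point.
  x = 75: opens ∋ x are {73, 74, 75}, {73, 74, 75, 77}, {73, 74, 75, 76, 77}; each meets A ∖ {75}, so x IS a limit point.
  x = 76: opens ∋ x are {73, 74, 75, 76, 77}; each meets A ∖ {76}, so x IS a limit point.
  x = 77: open {74, 77} ∋ x has {74, 77} ∩ (A ∖ {77}) = ∅, so x is NOT a limit point.
Collecting: A' = {75, 76}.


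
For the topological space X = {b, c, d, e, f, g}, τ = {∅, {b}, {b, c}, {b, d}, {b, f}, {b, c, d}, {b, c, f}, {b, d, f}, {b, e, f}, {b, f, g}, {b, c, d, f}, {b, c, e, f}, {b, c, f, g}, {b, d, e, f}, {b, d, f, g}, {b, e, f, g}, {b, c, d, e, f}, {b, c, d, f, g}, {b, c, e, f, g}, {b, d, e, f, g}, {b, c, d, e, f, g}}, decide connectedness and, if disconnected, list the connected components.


(X, τ) is connected.

Find clopen sets (U ∈ τ with X ∖ U ∈ τ):
  U = ∅, X ∖ U = {b, c, d, e, f, g} — both open, so U is clopen.
  U = {b, c, d, e, f, g}, X ∖ U = ∅ — both open, so U is clopen.
Only trivial clopens (∅ and X) exist, so (X, τ) is connected.
Compute connected components by grouping points that agree on all clopens:
  component: {b, c, d, e, f, g}


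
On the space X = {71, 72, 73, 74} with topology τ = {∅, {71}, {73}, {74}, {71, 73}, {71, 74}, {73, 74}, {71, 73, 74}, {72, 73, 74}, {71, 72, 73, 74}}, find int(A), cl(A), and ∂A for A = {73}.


int(A) = {73}, cl(A) = {72, 73}, ∂A = {72}.

Closed sets in (X, τ) are complements of opens:
  closed(X, τ) = {∅, {71}, {72}, {71, 72}, {72, 73}, {72, 74}, {71, 72, 73}, {71, 72, 74}, {72, 73, 74}, {71, 72, 73, 74}}.
int(A) = ⋃ {U ∈ τ : U ⊆ A}. Opens contained in A: ∅, {73}.
Taking the union of these: int(A) = {73}.
cl(A) = ⋂ {C closed : A ⊆ C}. Closed sets containing A: {72, 73}, {71, 72, 73}, {72, 73, 74}, {71, 72, 73, 74}.
Intersecting these: cl(A) = {72, 73}.
∂A = cl(A) ∖ int(A) = {72, 73} ∖ {73} = {72}.


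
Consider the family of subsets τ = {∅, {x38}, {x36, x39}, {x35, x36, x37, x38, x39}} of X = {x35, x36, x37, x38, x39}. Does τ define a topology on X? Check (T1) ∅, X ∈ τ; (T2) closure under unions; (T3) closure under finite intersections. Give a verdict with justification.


τ is NOT a topology on X.

Axiom (T1): ∅ ∈ τ? Yes; X ∈ τ? Yes.
Axiom (T2/T3): check pairwise unions and intersections of members of τ.
Counterexample for (T2): {x38} ∪ {x36, x39} = {x36, x38, x39} ∉ τ. Therefore τ is NOT a topology.


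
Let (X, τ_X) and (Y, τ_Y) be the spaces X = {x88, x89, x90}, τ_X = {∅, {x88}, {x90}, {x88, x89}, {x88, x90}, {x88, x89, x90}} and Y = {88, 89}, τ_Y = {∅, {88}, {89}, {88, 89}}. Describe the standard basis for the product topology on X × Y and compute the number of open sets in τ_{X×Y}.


Basis B = {∅ × ∅, {x88} × {88}, {x88} × {89}, {x90} × {88}, {x90} × {89}, {x88} × {88, 89}, {x88, x89} × {88}, {x88, x90} × {88}, {x88, x89} × {89}, {x88, x90} × {89}, {x90} × {88, 89}, {x88, x89, x90} × {88}, {x88, x89, x90} × {89}, {x88, x89} × {88, 89}, {x88, x90} × {88, 89}, {x88, x89, x90} × {88, 89}}; |τ_{X×Y}| = 36.

Enumerate products U × V with U ∈ τ_X, V ∈ τ_Y (deduplicated):
  ∅ × ∅ = {} (∅)
  {x88} × {88} = {(x88,88)}
  {x88} × {89} = {(x88,89)}
  {x90} × {88} = {(x90,88)}
  {x90} × {89} = {(x90,89)}
  {x88} × {88, 89} = {(x88,88), (x88,89)}
  {x88, x89} × {88} = {(x88,88), (x89,88)}
  {x88, x90} × {88} = {(x88,88), (x90,88)}
  {x88, x89} × {89} = {(x88,89), (x89,89)}
  {x88, x90} × {89} = {(x88,89), (x90,89)}
  {x90} × {88, 89} = {(x90,88), (x90,89)}
  {x88, x89, x90} × {88} = {(x88,88), (x89,88), (x90,88)}
  {x88, x89, x90} × {89} = {(x88,89), (x89,89), (x90,89)}
  {x88, x89} × {88, 89} = {(x88,88), (x88,89), (x89,88), (x89,89)}
  {x88, x90} × {88, 89} = {(x88,88), (x88,89), (x90,88), (x90,89)}
  {x88, x89, x90} × {88, 89} = {(x88,88), (x88,89), (x89,88), (x89,89), (x90,88), (x90,89)}
These 16 distinct sets form the basis B.
Close under arbitrary unions to get τ_{X×Y}; counting gives |τ_{X×Y}| = 36.


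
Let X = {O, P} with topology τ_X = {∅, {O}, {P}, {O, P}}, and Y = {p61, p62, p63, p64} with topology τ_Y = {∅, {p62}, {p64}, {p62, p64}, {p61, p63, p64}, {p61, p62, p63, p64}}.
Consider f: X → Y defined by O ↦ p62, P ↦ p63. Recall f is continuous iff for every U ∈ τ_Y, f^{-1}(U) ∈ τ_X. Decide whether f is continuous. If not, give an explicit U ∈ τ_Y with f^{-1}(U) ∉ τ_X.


f IS continuous.

Compute f^{-1}(U) for each U ∈ τ_Y:
  U = ∅: f^{-1}(U) = ∅ ∈ τ_X ✓.
  U = {p62}: f^{-1}(U) = {O} ∈ τ_X ✓.
  U = {p64}: f^{-1}(U) = ∅ ∈ τ_X ✓.
  U = {p62, p64}: f^{-1}(U) = {O} ∈ τ_X ✓.
  U = {p61, p63, p64}: f^{-1}(U) = {P} ∈ τ_X ✓.
  U = {p61, p62, p63, p64}: f^{-1}(U) = {O, P} ∈ τ_X ✓.
Every preimage lies in τ_X, so f IS continuous.


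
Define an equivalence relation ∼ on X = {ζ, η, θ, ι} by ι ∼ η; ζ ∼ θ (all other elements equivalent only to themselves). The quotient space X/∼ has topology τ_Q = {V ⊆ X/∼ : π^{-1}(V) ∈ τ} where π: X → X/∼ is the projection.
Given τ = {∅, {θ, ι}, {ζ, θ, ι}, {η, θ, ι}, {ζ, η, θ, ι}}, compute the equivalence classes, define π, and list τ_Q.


X/∼ = {[ζ=θ], [η=ι]}; |τ_Q| = 2.

Equivalence classes: [ζ=θ], [η=ι].
Quotient map π: X → X/∼ sends ζ ↦ [ζ=θ], η ↦ [η=ι], θ ↦ [ζ=θ], ι ↦ [η=ι].
For each subset V ⊆ X/∼, compute π^{-1}(V) ⊆ X and check whether π^{-1}(V) ∈ τ. V is open in τ_Q iff π^{-1}(V) ∈ τ.
  V = {}: π^{-1}(V) = ∅ ∈ τ ✓.
  V = {[ζ=θ]}: π^{-1}(V) = {ζ, θ} ∉ τ ✗.
  V = {[η=ι]}: π^{-1}(V) = {η, ι} ∉ τ ✗.
  V = {[ζ=θ], [η=ι]}: π^{-1}(V) = {ζ, η, θ, ι} ∈ τ ✓.
Open sets in the quotient: τ_Q = {{}, {[ζ=θ], [η=ι]}} (2 elements).


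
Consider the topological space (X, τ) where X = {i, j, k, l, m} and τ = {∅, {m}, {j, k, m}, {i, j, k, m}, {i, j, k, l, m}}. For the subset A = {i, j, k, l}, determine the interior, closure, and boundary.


int(A) = ∅, cl(A) = {i, j, k, l}, ∂A = {i, j, k, l}.

Closed sets in (X, τ) are complements of opens:
  closed(X, τ) = {∅, {l}, {i, l}, {i, j, k, l}, {i, j, k, l, m}}.
int(A) = ⋃ {U ∈ τ : U ⊆ A}. Opens contained in A: ∅.
Taking the union of these: int(A) = ∅.
cl(A) = ⋂ {C closed : A ⊆ C}. Closed sets containing A: {i, j, k, l}, {i, j, k, l, m}.
Intersecting these: cl(A) = {i, j, k, l}.
∂A = cl(A) ∖ int(A) = {i, j, k, l} ∖ ∅ = {i, j, k, l}.


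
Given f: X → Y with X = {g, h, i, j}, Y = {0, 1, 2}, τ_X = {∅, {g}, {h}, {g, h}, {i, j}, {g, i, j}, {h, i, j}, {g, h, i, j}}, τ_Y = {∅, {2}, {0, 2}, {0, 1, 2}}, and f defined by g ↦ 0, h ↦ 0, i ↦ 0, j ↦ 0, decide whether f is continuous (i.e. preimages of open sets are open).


f IS continuous.

Compute f^{-1}(U) for each U ∈ τ_Y:
  U = ∅: f^{-1}(U) = ∅ ∈ τ_X ✓.
  U = {2}: f^{-1}(U) = ∅ ∈ τ_X ✓.
  U = {0, 2}: f^{-1}(U) = {g, h, i, j} ∈ τ_X ✓.
  U = {0, 1, 2}: f^{-1}(U) = {g, h, i, j} ∈ τ_X ✓.
Every preimage lies in τ_X, so f IS continuous.


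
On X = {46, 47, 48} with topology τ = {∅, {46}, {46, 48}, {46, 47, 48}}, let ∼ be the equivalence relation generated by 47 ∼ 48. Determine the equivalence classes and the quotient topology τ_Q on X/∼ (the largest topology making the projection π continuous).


X/∼ = {[46], [47=48]}; |τ_Q| = 3.

Equivalence classes: [46], [47=48].
Quotient map π: X → X/∼ sends 46 ↦ [46], 47 ↦ [47=48], 48 ↦ [47=48].
For each subset V ⊆ X/∼, compute π^{-1}(V) ⊆ X and check whether π^{-1}(V) ∈ τ. V is open in τ_Q iff π^{-1}(V) ∈ τ.
  V = {}: π^{-1}(V) = ∅ ∈ τ ✓.
  V = {[46]}: π^{-1}(V) = {46} ∈ τ ✓.
  V = {[47=48]}: π^{-1}(V) = {47, 48} ∉ τ ✗.
  V = {[46], [47=48]}: π^{-1}(V) = {46, 47, 48} ∈ τ ✓.
Open sets in the quotient: τ_Q = {{}, {[46]}, {[46], [47=48]}} (3 elements).


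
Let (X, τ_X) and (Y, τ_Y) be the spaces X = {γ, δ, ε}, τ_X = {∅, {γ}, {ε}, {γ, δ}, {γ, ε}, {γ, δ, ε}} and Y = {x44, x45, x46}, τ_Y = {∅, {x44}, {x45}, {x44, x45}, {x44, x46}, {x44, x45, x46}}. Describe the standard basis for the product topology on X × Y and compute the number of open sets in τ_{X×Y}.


Basis B = {∅ × ∅, {γ} × {x44}, {γ} × {x45}, {ε} × {x44}, {ε} × {x45}, {γ} × {x44, x45}, {γ} × {x44, x46}, {γ, δ} × {x44}, {γ, ε} × {x44}, {γ, δ} × {x45}, {γ, ε} × {x45}, {ε} × {x44, x45}, {ε} × {x44, x46}, {γ} × {x44, x45, x46}, {γ, δ, ε} × {x44}, {γ, δ, ε} × {x45}, {ε} × {x44, x45, x46}, {γ, δ} × {x44, x45}, {γ, ε} × {x44, x45}, {γ, δ} × {x44, x46}, {γ, ε} × {x44, x46}, {γ, δ} × {x44, x45, x46}, {γ, ε} × {x44, x45, x46}, {γ, δ, ε} × {x44, x45}, {γ, δ, ε} × {x44, x46}, {γ, δ, ε} × {x44, x45, x46}}; |τ_{X×Y}| = 108.

Enumerate products U × V with U ∈ τ_X, V ∈ τ_Y (deduplicated):
  ∅ × ∅ = {} (∅)
  {γ} × {x44} = {(γ,x44)}
  {γ} × {x45} = {(γ,x45)}
  {ε} × {x44} = {(ε,x44)}
  {ε} × {x45} = {(ε,x45)}
  {γ} × {x44, x45} = {(γ,x44), (γ,x45)}
  {γ} × {x44, x46} = {(γ,x44), (γ,x46)}
  {γ, δ} × {x44} = {(γ,x44), (δ,x44)}
  {γ, ε} × {x44} = {(γ,x44), (ε,x44)}
  {γ, δ} × {x45} = {(γ,x45), (δ,x45)}
  {γ, ε} × {x45} = {(γ,x45), (ε,x45)}
  {ε} × {x44, x45} = {(ε,x44), (ε,x45)}
  {ε} × {x44, x46} = {(ε,x44), (ε,x46)}
  {γ} × {x44, x45, x46} = {(γ,x44), (γ,x45), (γ,x46)}
  {γ, δ, ε} × {x44} = {(γ,x44), (δ,x44), (ε,x44)}
  {γ, δ, ε} × {x45} = {(γ,x45), (δ,x45), (ε,x45)}
  {ε} × {x44, x45, x46} = {(ε,x44), (ε,x45), (ε,x46)}
  {γ, δ} × {x44, x45} = {(γ,x44), (γ,x45), (δ,x44), (δ,x45)}
  {γ, ε} × {x44, x45} = {(γ,x44), (γ,x45), (ε,x44), (ε,x45)}
  {γ, δ} × {x44, x46} = {(γ,x44), (γ,x46), (δ,x44), (δ,x46)}
  {γ, ε} × {x44, x46} = {(γ,x44), (γ,x46), (ε,x44), (ε,x46)}
  {γ, δ} × {x44, x45, x46} = {(γ,x44), (γ,x45), (γ,x46), (δ,x44), (δ,x45), (δ,x46)}
  {γ, ε} × {x44, x45, x46} = {(γ,x44), (γ,x45), (γ,x46), (ε,x44), (ε,x45), (ε,x46)}
  {γ, δ, ε} × {x44, x45} = {(γ,x44), (γ,x45), (δ,x44), (δ,x45), (ε,x44), (ε,x45)}
  {γ, δ, ε} × {x44, x46} = {(γ,x44), (γ,x46), (δ,x44), (δ,x46), (ε,x44), (ε,x46)}
  {γ, δ, ε} × {x44, x45, x46} = {(γ,x44), (γ,x45), (γ,x46), (δ,x44), (δ,x45), (δ,x46), (ε,x44), (ε,x45), (ε,x46)}
These 26 distinct sets form the basis B.
Close under arbitrary unions to get τ_{X×Y}; counting gives |τ_{X×Y}| = 108.


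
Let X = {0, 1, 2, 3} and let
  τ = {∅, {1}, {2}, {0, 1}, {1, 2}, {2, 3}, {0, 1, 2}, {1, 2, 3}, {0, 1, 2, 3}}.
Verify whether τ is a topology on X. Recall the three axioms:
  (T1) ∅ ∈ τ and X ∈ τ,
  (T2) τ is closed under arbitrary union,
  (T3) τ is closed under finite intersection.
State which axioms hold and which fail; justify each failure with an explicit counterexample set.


τ IS a topology on X.

Axiom (T1): ∅ ∈ τ? Yes; X ∈ τ? Yes.
Axiom (T2/T3): check pairwise unions and intersections of members of τ.
All pairwise intersections and unions checked — each lies in τ. Therefore τ satisfies (T1), (T2), (T3): it IS a topology on X.


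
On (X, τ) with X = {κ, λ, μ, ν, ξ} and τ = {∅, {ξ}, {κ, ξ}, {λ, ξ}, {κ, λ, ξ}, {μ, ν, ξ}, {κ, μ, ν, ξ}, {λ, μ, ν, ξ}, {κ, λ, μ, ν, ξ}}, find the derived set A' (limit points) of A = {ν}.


A' = {μ}

For each x ∈ X, list the open sets U ∈ τ with x ∈ U, then check whether U ∩ (A ∖ {x}) ≠ ∅ for every such U.
  x = κ: open {κ, ξ} ∋ x has {κ, ξ} ∩ (A ∖ {κ}) = ∅, so x is NOT a limit point.
  x = λ: open {λ, ξ} ∋ x has {λ, ξ} ∩ (A ∖ {λ}) = ∅, so x is NOT a limit point.
  x = μ: opens ∋ x are {μ, ν, ξ}, {κ, μ, ν, ξ}, {λ, μ, ν, ξ}, {κ, λ, μ, ν, ξ}; each meets A ∖ {μ}, so x IS a limit point.
  x = ν: open {μ, ν, ξ} ∋ x has {μ, ν, ξ} ∩ (A ∖ {ν}) = ∅, so x is NOT a limit point.
  x = ξ: open {ξ} ∋ x has {ξ} ∩ (A ∖ {ξ}) = ∅, so x is NOT a limit point.
Collecting: A' = {μ}.


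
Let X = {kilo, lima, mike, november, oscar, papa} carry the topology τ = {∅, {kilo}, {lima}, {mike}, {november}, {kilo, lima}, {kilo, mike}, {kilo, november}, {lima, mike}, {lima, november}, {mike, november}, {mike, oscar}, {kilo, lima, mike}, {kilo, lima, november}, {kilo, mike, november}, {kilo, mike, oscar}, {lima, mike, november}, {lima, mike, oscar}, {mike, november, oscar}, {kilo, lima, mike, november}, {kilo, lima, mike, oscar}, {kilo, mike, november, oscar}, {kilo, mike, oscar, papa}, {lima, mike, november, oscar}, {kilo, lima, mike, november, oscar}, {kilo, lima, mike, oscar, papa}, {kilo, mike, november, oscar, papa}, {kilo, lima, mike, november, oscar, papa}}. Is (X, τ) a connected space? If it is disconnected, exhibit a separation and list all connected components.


(X, τ) is disconnected; components = [{lima}, {november}, {kilo, mike, oscar, papa}].

Find clopen sets (U ∈ τ with X ∖ U ∈ τ):
  U = ∅, X ∖ U = {kilo, lima, mike, november, oscar, papa} — both open, so U is clopen.
  U = {lima}, X ∖ U = {kilo, mike, november, oscar, papa} — both open, so U is clopen.
  U = {november}, X ∖ U = {kilo, lima, mike, oscar, papa} — both open, so U is clopen.
  U = {lima, november}, X ∖ U = {kilo, mike, oscar, papa} — both open, so U is clopen.
  U = {kilo, mike, oscar, papa}, X ∖ U = {lima, november} — both open, so U is clopen.
  U = {kilo, lima, mike, oscar, papa}, X ∖ U = {november} — both open, so U is clopen.
  U = {kilo, mike, november, oscar, papa}, X ∖ U = {lima} — both open, so U is clopen.
  U = {kilo, lima, mike, november, oscar, papa}, X ∖ U = ∅ — both open, so U is clopen.
Nontrivial clopen(s) exist: e.g. {lima}. So (X, τ) is disconnected.
Compute connected components by grouping points that agree on all clopens:
  component: {lima}
  component: {november}
  component: {kilo, mike, oscar, papa}


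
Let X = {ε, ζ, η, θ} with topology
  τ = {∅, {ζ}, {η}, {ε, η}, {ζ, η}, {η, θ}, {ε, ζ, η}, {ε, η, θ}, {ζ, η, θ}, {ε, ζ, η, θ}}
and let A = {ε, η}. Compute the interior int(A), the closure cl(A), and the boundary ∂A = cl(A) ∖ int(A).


int(A) = {ε, η}, cl(A) = {ε, η, θ}, ∂A = {θ}.

Closed sets in (X, τ) are complements of opens:
  closed(X, τ) = {∅, {ε}, {ζ}, {θ}, {ε, ζ}, {ε, θ}, {ζ, θ}, {ε, ζ, θ}, {ε, η, θ}, {ε, ζ, η, θ}}.
int(A) = ⋃ {U ∈ τ : U ⊆ A}. Opens contained in A: ∅, {η}, {ε, η}.
Taking the union of these: int(A) = {ε, η}.
cl(A) = ⋂ {C closed : A ⊆ C}. Closed sets containing A: {ε, η, θ}, {ε, ζ, η, θ}.
Intersecting these: cl(A) = {ε, η, θ}.
∂A = cl(A) ∖ int(A) = {ε, η, θ} ∖ {ε, η} = {θ}.
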